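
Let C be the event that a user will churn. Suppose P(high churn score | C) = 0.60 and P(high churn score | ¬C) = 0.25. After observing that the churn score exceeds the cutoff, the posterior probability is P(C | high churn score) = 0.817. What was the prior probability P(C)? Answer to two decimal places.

In odds form, posterior odds = prior odds × likelihood ratio, so prior odds = posterior odds ÷ LR.
Posterior odds = 0.817/(1−0.817) = 4.4645. LR = 0.60/0.25 = 2.4000.
Prior odds = 4.4645/2.4000 = 1.8602, so P(C) = 1.8602/(1+1.8602) ≈ 0.65.

P(C) = 0.65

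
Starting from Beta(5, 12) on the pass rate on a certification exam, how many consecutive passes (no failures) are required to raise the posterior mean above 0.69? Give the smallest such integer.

After k passes and 0 failures the posterior is Beta(5+k, 12), with mean (5+k)/(5+12+k).
Set (5+k)/(17+k) > 0.69 and solve: k > (0.69·17 − 5)/(1 − 0.69) = 21.710.
The smallest integer exceeding 21.710 is 22, and checking k=22: (27)/(39) = 0.6923 > 0.69.

k = 22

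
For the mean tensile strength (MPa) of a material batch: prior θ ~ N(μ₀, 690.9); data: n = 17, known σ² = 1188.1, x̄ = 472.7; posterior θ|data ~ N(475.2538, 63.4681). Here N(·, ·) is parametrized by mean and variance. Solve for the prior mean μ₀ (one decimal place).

μ₀ = 500.5

The posterior mean is a precision-weighted average: μ_n = (τ₀μ₀ + τ_data·x̄)/(τ₀+τ_data), with τ₀=1/σ₀² and τ_data=n/σ².
Here τ₀ = 1/690.9 = 0.001447 and τ_data = 17/1188.1 = 0.014309, so τ_n = 0.015756.
Rearranging for μ₀: μ₀ = (μ_n·τ_n − τ_data·x̄)/τ₀ = (475.2538·0.015756 − 0.014309·472.7) / 0.001447 = 0.724235/0.001447 ≈ 500.5.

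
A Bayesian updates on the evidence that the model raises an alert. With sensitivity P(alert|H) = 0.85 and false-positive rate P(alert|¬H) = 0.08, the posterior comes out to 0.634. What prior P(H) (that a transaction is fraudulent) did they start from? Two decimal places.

Bayes' rule in odds form gives O(H|E) = O(H)·[P(E|H)/P(E|¬H)], hence O(H) = O(H|E)/LR.
Posterior odds = 0.634/(1−0.634) = 1.7322. LR = 0.85/0.08 = 10.6250.
Prior odds = 1.7322/10.6250 = 0.1630, so P(H) = 0.1630/(1+0.1630) ≈ 0.14.

P(H) = 0.14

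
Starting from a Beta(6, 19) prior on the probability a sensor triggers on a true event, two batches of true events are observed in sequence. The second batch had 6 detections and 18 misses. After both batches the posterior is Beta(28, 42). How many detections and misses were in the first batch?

16 detections and 5 misses

Because Beta–binomial updating is additive in the counts, the combined data contributed (α_post−α_prior, β_post−β_prior) successes and failures.
Total across both batches: 28−6=22 detections, 42−19=23 misses.
Subtract the second batch: 22−6=16 detections and 23−18=5 misses.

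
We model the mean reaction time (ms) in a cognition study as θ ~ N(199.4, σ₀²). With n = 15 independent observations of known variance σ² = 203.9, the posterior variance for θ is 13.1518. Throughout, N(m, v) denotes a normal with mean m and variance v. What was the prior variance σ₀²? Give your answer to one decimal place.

Posterior precision equals prior precision plus data precision: 1/σ_n² = 1/σ₀² + n/σ².
So 1/σ₀² = 1/13.1518 − 15/203.9 = 0.076035 − 0.073565 = 0.002470.
Hence σ₀² = 1/0.002470 ≈ 404.9.

σ₀² = 404.9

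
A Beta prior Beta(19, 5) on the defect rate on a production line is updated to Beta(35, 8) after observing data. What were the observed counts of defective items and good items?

16 defective items and 3 good items

Beta is conjugate to the binomial likelihood: posterior = Beta(α+s, β+f).
Match parameters: s=35−19=16, f=8−5=3.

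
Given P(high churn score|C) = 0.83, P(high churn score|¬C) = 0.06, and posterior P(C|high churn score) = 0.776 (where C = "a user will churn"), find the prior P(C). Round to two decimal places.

P(C) = 0.20

In odds form, posterior odds = prior odds × likelihood ratio, so prior odds = posterior odds ÷ LR.
Posterior odds = 0.776/(1−0.776) = 3.4643. LR = 0.83/0.06 = 13.8333.
Prior odds = 3.4643/13.8333 = 0.2504, so P(C) = 0.2504/(1+0.2504) ≈ 0.20.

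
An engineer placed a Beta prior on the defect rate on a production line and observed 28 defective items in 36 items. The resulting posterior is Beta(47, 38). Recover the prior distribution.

Under Beta–binomial conjugacy the posterior parameters are (α+s, β+f).
Subtract the data counts: 47−28=19, 38−8=30.

Beta(19, 30)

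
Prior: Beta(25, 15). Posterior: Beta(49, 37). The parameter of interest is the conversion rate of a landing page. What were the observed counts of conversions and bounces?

Beta is conjugate to the binomial likelihood: posterior = Beta(α+s, β+f).
Match parameters: s=49−25=24, f=37−15=22.

24 conversions and 22 bounces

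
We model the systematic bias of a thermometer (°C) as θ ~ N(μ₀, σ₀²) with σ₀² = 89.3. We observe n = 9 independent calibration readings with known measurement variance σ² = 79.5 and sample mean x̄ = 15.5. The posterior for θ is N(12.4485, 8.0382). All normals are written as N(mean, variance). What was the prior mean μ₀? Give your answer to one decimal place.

With known observation variance, the Normal–Normal posterior has precision τ_n = τ₀ + n/σ² and mean μ_n = (τ₀μ₀ + (n/σ²)x̄)/τ_n.
Here τ₀ = 1/89.3 = 0.011198 and τ_data = 9/79.5 = 0.113208, so τ_n = 0.124406.
Rearranging for μ₀: μ₀ = (μ_n·τ_n − τ_data·x̄)/τ₀ = (12.4485·0.124406 − 0.113208·15.5) / 0.011198 = -0.206056/0.011198 ≈ -18.4.

μ₀ = -18.4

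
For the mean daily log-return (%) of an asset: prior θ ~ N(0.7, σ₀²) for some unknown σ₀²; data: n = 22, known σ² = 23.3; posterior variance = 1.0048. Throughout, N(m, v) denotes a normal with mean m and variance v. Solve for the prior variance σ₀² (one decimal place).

For the Normal–Normal model with known σ², precisions add: τ_n = τ₀ + n/σ².
So 1/σ₀² = 1/1.0048 − 22/23.3 = 0.995223 − 0.944206 = 0.051017.
Hence σ₀² = 1/0.051017 ≈ 19.6.

σ₀² = 19.6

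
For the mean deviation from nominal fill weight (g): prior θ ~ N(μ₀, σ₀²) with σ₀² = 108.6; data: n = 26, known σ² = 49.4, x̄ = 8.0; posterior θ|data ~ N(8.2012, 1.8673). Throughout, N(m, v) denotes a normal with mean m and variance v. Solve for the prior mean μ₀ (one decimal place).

With known observation variance, the Normal–Normal posterior has precision τ_n = τ₀ + n/σ² and mean μ_n = (τ₀μ₀ + (n/σ²)x̄)/τ_n.
Here τ₀ = 1/108.6 = 0.009208 and τ_data = 26/49.4 = 0.526316, so τ_n = 0.535524.
Rearranging for μ₀: μ₀ = (μ_n·τ_n − τ_data·x̄)/τ₀ = (8.2012·0.535524 − 0.526316·8.0) / 0.009208 = 0.181411/0.009208 ≈ 19.7.

μ₀ = 19.7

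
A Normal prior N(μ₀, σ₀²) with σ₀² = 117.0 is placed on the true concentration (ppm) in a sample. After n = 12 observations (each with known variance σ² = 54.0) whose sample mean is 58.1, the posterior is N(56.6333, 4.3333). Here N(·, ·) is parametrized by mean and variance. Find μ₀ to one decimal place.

With known observation variance, the Normal–Normal posterior has precision τ_n = τ₀ + n/σ² and mean μ_n = (τ₀μ₀ + (n/σ²)x̄)/τ_n.
Here τ₀ = 1/117.0 = 0.008547 and τ_data = 12/54.0 = 0.222222, so τ_n = 0.230769.
Rearranging for μ₀: μ₀ = (μ_n·τ_n − τ_data·x̄)/τ₀ = (56.6333·0.230769 − 0.222222·58.1) / 0.008547 = 0.158112/0.008547 ≈ 18.5.

μ₀ = 18.5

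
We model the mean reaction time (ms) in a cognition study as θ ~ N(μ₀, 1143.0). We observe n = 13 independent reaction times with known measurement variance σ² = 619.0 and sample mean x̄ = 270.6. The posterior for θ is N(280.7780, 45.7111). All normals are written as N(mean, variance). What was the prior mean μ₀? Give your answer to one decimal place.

The posterior mean is a precision-weighted average: μ_n = (τ₀μ₀ + τ_data·x̄)/(τ₀+τ_data), with τ₀=1/σ₀² and τ_data=n/σ².
Here τ₀ = 1/1143.0 = 0.000875 and τ_data = 13/619.0 = 0.021002, so τ_n = 0.021877.
Rearranging for μ₀: μ₀ = (μ_n·τ_n − τ_data·x̄)/τ₀ = (280.7780·0.021877 − 0.021002·270.6) / 0.000875 = 0.459439/0.000875 ≈ 525.1.

μ₀ = 525.1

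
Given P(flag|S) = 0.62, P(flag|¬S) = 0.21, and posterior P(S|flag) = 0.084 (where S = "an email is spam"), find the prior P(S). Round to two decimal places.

In odds form, posterior odds = prior odds × likelihood ratio, so prior odds = posterior odds ÷ LR.
Posterior odds = 0.084/(1−0.084) = 0.0917. LR = 0.62/0.21 = 2.9524.
Prior odds = 0.0917/2.9524 = 0.0311, so P(S) = 0.0311/(1+0.0311) ≈ 0.03.

P(S) = 0.03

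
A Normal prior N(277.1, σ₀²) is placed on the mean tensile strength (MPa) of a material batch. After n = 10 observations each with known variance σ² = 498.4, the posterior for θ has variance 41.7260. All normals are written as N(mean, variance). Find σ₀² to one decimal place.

For the Normal–Normal model with known σ², precisions add: τ_n = τ₀ + n/σ².
So 1/σ₀² = 1/41.7260 − 10/498.4 = 0.023966 − 0.020064 = 0.003902.
Hence σ₀² = 1/0.003902 ≈ 256.3.

σ₀² = 256.3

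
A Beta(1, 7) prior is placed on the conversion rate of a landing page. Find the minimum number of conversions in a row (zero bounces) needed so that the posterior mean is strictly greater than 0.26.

k = 2

After k conversions and 0 bounces the posterior is Beta(1+k, 7), with mean (1+k)/(1+7+k).
Set (1+k)/(8+k) > 0.26 and solve: k > (0.26·8 − 1)/(1 − 0.26) = 1.459.
The smallest integer exceeding 1.459 is 2.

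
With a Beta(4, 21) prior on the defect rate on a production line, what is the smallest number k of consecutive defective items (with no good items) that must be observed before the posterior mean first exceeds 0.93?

k = 276

After k defective items and 0 good items the posterior is Beta(4+k, 21), with mean (4+k)/(4+21+k).
Set (4+k)/(25+k) > 0.93 and solve: k > (0.93·25 − 4)/(1 − 0.93) = 275.000.
The smallest integer exceeding 275.000 is 276.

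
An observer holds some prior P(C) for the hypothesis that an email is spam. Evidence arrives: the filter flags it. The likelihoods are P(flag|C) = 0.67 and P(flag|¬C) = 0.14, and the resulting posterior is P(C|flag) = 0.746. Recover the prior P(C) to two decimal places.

In odds form, posterior odds = prior odds × likelihood ratio, so prior odds = posterior odds ÷ LR.
Posterior odds = 0.746/(1−0.746) = 2.9370. LR = 0.67/0.14 = 4.7857.
Prior odds = 2.9370/4.7857 = 0.6137, so P(C) = 0.6137/(1+0.6137) ≈ 0.38.

P(C) = 0.38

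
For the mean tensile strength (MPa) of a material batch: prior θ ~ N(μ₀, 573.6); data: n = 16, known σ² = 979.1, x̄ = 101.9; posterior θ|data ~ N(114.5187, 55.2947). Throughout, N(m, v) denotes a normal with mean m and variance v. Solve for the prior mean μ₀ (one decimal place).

With known observation variance, the Normal–Normal posterior has precision τ_n = τ₀ + n/σ² and mean μ_n = (τ₀μ₀ + (n/σ²)x̄)/τ_n.
Here τ₀ = 1/573.6 = 0.001743 and τ_data = 16/979.1 = 0.016342, so τ_n = 0.018085.
Rearranging for μ₀: μ₀ = (μ_n·τ_n − τ_data·x̄)/τ₀ = (114.5187·0.018085 − 0.016342·101.9) / 0.001743 = 0.405821/0.001743 ≈ 232.8.

μ₀ = 232.8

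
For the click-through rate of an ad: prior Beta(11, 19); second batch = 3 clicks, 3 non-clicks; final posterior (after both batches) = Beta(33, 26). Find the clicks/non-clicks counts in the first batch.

Sequential conjugate updates are equivalent to a single update on the pooled data, so total successes = posterior α − prior α and total failures = posterior β − prior β.
Total across both batches: 33−11=22 clicks, 26−19=7 non-clicks.
Subtract the second batch: 22−3=19 clicks and 7−3=4 non-clicks.

19 clicks and 4 non-clicks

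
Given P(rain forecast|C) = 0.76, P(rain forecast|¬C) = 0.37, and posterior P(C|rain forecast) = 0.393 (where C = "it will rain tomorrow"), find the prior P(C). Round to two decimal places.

P(C) = 0.24

In odds form, posterior odds = prior odds × likelihood ratio, so prior odds = posterior odds ÷ LR.
Posterior odds = 0.393/(1−0.393) = 0.6474. LR = 0.76/0.37 = 2.0541.
Prior odds = 0.6474/2.0541 = 0.3152, so P(C) = 0.3152/(1+0.3152) ≈ 0.24.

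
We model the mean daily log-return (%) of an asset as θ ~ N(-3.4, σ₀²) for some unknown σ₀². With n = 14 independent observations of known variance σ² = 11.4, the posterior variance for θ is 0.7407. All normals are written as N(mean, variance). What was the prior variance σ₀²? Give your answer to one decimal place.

For the Normal–Normal model with known σ², precisions add: τ_n = τ₀ + n/σ².
So 1/σ₀² = 1/0.7407 − 14/11.4 = 1.350074 − 1.228070 = 0.122004.
Hence σ₀² = 1/0.122004 ≈ 8.2.

σ₀² = 8.2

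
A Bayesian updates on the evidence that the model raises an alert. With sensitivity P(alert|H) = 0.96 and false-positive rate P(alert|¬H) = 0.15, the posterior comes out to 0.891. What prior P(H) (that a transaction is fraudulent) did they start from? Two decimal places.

P(H) = 0.56

Bayes' rule in odds form gives O(H|E) = O(H)·[P(E|H)/P(E|¬H)], hence O(H) = O(H|E)/LR.
Posterior odds = 0.891/(1−0.891) = 8.1743. LR = 0.96/0.15 = 6.4000.
Prior odds = 8.1743/6.4000 = 1.2772, so P(H) = 1.2772/(1+1.2772) ≈ 0.56.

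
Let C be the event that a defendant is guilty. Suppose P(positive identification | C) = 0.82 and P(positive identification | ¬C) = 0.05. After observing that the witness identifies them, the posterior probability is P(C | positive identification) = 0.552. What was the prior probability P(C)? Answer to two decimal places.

In odds form, posterior odds = prior odds × likelihood ratio, so prior odds = posterior odds ÷ LR.
Posterior odds = 0.552/(1−0.552) = 1.2321. LR = 0.82/0.05 = 16.4000.
Prior odds = 1.2321/16.4000 = 0.0751, so P(C) = 0.0751/(1+0.0751) ≈ 0.07.

P(C) = 0.07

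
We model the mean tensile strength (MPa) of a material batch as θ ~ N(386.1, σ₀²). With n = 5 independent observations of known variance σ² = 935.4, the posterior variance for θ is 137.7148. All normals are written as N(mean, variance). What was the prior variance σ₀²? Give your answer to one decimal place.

For the Normal–Normal model with known σ², precisions add: τ_n = τ₀ + n/σ².
So 1/σ₀² = 1/137.7148 − 5/935.4 = 0.007261 − 0.005345 = 0.001916.
Hence σ₀² = 1/0.001916 ≈ 521.9.

σ₀² = 521.9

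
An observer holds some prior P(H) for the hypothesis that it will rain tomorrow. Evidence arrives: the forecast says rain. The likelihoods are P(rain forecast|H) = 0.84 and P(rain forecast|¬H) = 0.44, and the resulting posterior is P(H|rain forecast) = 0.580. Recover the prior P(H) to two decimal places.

P(H) = 0.42

Bayes' rule in odds form gives O(H|E) = O(H)·[P(E|H)/P(E|¬H)], hence O(H) = O(H|E)/LR.
Posterior odds = 0.580/(1−0.580) = 1.3810. LR = 0.84/0.44 = 1.9091.
Prior odds = 1.3810/1.9091 = 0.7234, so P(H) = 0.7234/(1+0.7234) ≈ 0.42.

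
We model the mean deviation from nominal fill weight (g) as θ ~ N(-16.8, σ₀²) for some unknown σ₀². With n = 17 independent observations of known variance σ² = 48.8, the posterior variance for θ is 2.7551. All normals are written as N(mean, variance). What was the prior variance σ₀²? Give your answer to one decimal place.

σ₀² = 68.5

Posterior precision equals prior precision plus data precision: 1/σ_n² = 1/σ₀² + n/σ².
So 1/σ₀² = 1/2.7551 − 17/48.8 = 0.362963 − 0.348361 = 0.014602.
Hence σ₀² = 1/0.014602 ≈ 68.5.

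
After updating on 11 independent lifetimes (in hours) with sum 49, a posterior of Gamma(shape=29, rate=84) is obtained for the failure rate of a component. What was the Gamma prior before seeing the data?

Gamma(shape=18, rate=35)

Gamma–exponential conjugacy: posterior shape = α + n, posterior rate = β + Σtᵢ.
So α = 29 − 11 = 18 and β = 84 − 49 = 35.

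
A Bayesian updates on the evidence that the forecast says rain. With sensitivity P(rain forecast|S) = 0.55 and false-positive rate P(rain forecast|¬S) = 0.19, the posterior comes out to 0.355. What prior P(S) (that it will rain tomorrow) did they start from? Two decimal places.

In odds form, posterior odds = prior odds × likelihood ratio, so prior odds = posterior odds ÷ LR.
Posterior odds = 0.355/(1−0.355) = 0.5504. LR = 0.55/0.19 = 2.8947.
Prior odds = 0.5504/2.8947 = 0.1901, so P(S) = 0.1901/(1+0.1901) ≈ 0.16.

P(S) = 0.16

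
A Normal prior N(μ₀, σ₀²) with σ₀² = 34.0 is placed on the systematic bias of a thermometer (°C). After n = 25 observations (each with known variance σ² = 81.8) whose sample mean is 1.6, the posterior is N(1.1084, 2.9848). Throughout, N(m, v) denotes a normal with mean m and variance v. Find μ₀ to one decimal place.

μ₀ = -4.0

The posterior mean is a precision-weighted average: μ_n = (τ₀μ₀ + τ_data·x̄)/(τ₀+τ_data), with τ₀=1/σ₀² and τ_data=n/σ².
Here τ₀ = 1/34.0 = 0.029412 and τ_data = 25/81.8 = 0.305623, so τ_n = 0.335035.
Rearranging for μ₀: μ₀ = (μ_n·τ_n − τ_data·x̄)/τ₀ = (1.1084·0.335035 − 0.305623·1.6) / 0.029412 = -0.117644/0.029412 ≈ -4.0.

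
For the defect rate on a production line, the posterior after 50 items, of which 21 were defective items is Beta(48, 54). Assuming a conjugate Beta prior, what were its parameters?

A Beta(a, b) prior with s successes and f failures in binomial data gives a Beta(a+s, b+f) posterior.
So a = 48 − 21 = 27 and b = 54 − 29 = 25.

Beta(27, 25)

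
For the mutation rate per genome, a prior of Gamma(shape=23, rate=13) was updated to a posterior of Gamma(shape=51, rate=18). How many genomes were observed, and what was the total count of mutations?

n = 5 genomes with total 28 mutations

A Gamma(α, β) prior (rate parametrization) on a Poisson rate with n observations summing to S gives posterior Gamma(α+S, β+n).
Matching: Σxᵢ = 51 − 23 = 28 and n = 18 − 13 = 5.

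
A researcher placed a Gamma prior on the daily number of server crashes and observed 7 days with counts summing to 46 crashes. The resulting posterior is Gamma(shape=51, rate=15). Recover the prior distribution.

A Gamma(α, β) prior (rate parametrization) on a Poisson rate with n observations summing to S gives posterior Gamma(α+S, β+n).
So α = 51 − 46 = 5 and β = 15 − 7 = 8.

Gamma(shape=5, rate=8)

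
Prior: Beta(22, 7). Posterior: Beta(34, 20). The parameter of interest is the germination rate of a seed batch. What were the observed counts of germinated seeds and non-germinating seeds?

A Beta(α, β) prior with s successes and f failures in binomial data gives a Beta(α+s, β+f) posterior.
Match parameters: s=34−22=12, f=20−7=13.

12 germinated seeds and 13 non-germinating seeds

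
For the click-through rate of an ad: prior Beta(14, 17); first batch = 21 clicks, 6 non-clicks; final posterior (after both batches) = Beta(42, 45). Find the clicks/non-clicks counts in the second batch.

Because Beta–binomial updating is additive in the counts, the combined data contributed (α_post−α_prior, β_post−β_prior) successes and failures.
Total across both batches: 42−14=28 clicks, 45−17=28 non-clicks.
Subtract the first batch: 28−21=7 clicks and 28−6=22 non-clicks.

7 clicks and 22 non-clicks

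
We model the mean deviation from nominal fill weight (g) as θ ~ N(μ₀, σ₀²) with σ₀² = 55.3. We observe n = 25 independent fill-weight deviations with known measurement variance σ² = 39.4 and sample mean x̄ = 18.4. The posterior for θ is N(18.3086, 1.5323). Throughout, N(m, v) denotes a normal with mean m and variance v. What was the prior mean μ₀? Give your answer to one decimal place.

μ₀ = 15.1

With known observation variance, the Normal–Normal posterior has precision τ_n = τ₀ + n/σ² and mean μ_n = (τ₀μ₀ + (n/σ²)x̄)/τ_n.
Here τ₀ = 1/55.3 = 0.018083 and τ_data = 25/39.4 = 0.634518, so τ_n = 0.652601.
Rearranging for μ₀: μ₀ = (μ_n·τ_n − τ_data·x̄)/τ₀ = (18.3086·0.652601 − 0.634518·18.4) / 0.018083 = 0.273079/0.018083 ≈ 15.1.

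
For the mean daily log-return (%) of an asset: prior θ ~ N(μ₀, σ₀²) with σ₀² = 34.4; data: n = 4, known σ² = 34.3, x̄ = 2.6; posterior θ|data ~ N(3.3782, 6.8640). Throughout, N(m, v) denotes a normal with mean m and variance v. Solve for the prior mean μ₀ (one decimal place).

μ₀ = 6.5

The posterior mean is a precision-weighted average: μ_n = (τ₀μ₀ + τ_data·x̄)/(τ₀+τ_data), with τ₀=1/σ₀² and τ_data=n/σ².
Here τ₀ = 1/34.4 = 0.029070 and τ_data = 4/34.3 = 0.116618, so τ_n = 0.145688.
Rearranging for μ₀: μ₀ = (μ_n·τ_n − τ_data·x̄)/τ₀ = (3.3782·0.145688 − 0.116618·2.6) / 0.029070 = 0.188956/0.029070 ≈ 6.5.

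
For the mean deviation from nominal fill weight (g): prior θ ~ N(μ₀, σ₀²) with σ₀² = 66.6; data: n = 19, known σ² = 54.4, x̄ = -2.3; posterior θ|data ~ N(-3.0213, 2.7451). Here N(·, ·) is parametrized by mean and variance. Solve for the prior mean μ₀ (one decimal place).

μ₀ = -19.8

With known observation variance, the Normal–Normal posterior has precision τ_n = τ₀ + n/σ² and mean μ_n = (τ₀μ₀ + (n/σ²)x̄)/τ_n.
Here τ₀ = 1/66.6 = 0.015015 and τ_data = 19/54.4 = 0.349265, so τ_n = 0.364280.
Rearranging for μ₀: μ₀ = (μ_n·τ_n − τ_data·x̄)/τ₀ = (-3.0213·0.364280 − 0.349265·-2.3) / 0.015015 = -0.297290/0.015015 ≈ -19.8.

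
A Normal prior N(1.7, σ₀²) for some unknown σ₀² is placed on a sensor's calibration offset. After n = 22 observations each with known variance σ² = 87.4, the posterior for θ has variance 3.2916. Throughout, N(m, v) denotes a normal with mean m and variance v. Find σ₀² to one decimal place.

σ₀² = 19.2

For the Normal–Normal model with known σ², precisions add: τ_n = τ₀ + n/σ².
So 1/σ₀² = 1/3.2916 − 22/87.4 = 0.303804 − 0.251716 = 0.052088.
Hence σ₀² = 1/0.052088 ≈ 19.2.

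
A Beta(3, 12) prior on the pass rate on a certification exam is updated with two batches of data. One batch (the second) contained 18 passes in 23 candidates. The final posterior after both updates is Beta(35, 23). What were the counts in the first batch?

Sequential conjugate updates are equivalent to a single update on the pooled data, so total successes = posterior α − prior α and total failures = posterior β − prior β.
Total across both batches: 35−3=32 passes, 23−12=11 failures.
Subtract the second batch: 32−18=14 passes and 11−5=6 failures.

14 passes and 6 failures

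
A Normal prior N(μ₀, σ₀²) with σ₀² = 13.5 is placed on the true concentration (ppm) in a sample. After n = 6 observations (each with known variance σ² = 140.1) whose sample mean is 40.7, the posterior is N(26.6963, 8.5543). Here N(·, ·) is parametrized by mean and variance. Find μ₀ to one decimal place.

The posterior mean is a precision-weighted average: μ_n = (τ₀μ₀ + τ_data·x̄)/(τ₀+τ_data), with τ₀=1/σ₀² and τ_data=n/σ².
Here τ₀ = 1/13.5 = 0.074074 and τ_data = 6/140.1 = 0.042827, so τ_n = 0.116901.
Rearranging for μ₀: μ₀ = (μ_n·τ_n − τ_data·x̄)/τ₀ = (26.6963·0.116901 − 0.042827·40.7) / 0.074074 = 1.377765/0.074074 ≈ 18.6.

μ₀ = 18.6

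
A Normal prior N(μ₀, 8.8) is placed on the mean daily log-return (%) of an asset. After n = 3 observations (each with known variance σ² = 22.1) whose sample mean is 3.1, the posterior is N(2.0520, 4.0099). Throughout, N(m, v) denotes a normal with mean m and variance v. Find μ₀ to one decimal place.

The posterior mean is a precision-weighted average: μ_n = (τ₀μ₀ + τ_data·x̄)/(τ₀+τ_data), with τ₀=1/σ₀² and τ_data=n/σ².
Here τ₀ = 1/8.8 = 0.113636 and τ_data = 3/22.1 = 0.135747, so τ_n = 0.249383.
Rearranging for μ₀: μ₀ = (μ_n·τ_n − τ_data·x̄)/τ₀ = (2.0520·0.249383 − 0.135747·3.1) / 0.113636 = 0.090918/0.113636 ≈ 0.8.

μ₀ = 0.8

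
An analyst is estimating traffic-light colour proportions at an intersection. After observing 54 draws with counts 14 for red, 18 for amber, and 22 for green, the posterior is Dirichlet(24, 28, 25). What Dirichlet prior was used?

For a Dirichlet(α) prior with multinomial counts c, the posterior is Dirichlet(α + c) componentwise.
Subtract each count from the matching posterior parameter: 24−14=10, 28−18=10, 25−22=3.

Dirichlet(10, 10, 3)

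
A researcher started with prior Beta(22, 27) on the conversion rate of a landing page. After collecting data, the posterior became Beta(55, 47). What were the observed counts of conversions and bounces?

Under Beta–binomial conjugacy the posterior parameters are (α+s, β+f).
So s = 55 − 22 = 33 and f = 47 − 27 = 20.

33 conversions and 20 bounces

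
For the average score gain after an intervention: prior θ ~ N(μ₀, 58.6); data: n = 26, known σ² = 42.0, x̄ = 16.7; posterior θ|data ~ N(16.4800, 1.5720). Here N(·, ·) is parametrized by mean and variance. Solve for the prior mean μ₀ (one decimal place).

μ₀ = 8.5

The posterior mean is a precision-weighted average: μ_n = (τ₀μ₀ + τ_data·x̄)/(τ₀+τ_data), with τ₀=1/σ₀² and τ_data=n/σ².
Here τ₀ = 1/58.6 = 0.017065 and τ_data = 26/42.0 = 0.619048, so τ_n = 0.636113.
Rearranging for μ₀: μ₀ = (μ_n·τ_n − τ_data·x̄)/τ₀ = (16.4800·0.636113 − 0.619048·16.7) / 0.017065 = 0.145041/0.017065 ≈ 8.5.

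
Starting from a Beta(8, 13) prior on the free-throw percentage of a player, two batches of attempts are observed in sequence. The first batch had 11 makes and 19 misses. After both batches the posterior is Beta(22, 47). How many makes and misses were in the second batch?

3 makes and 15 misses

Sequential conjugate updates are equivalent to a single update on the pooled data, so total successes = posterior α − prior α and total failures = posterior β − prior β.
Total across both batches: 22−8=14 makes, 47−13=34 misses.
Subtract the first batch: 14−11=3 makes and 34−19=15 misses.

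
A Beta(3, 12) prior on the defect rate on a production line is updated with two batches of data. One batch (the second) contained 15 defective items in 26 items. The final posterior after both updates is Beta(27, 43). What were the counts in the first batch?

9 defective items and 20 good items

Because Beta–binomial updating is additive in the counts, the combined data contributed (α_post−α_prior, β_post−β_prior) successes and failures.
Total across both batches: 27−3=24 defective items, 43−12=31 good items.
Subtract the second batch: 24−15=9 defective items and 31−11=20 good items.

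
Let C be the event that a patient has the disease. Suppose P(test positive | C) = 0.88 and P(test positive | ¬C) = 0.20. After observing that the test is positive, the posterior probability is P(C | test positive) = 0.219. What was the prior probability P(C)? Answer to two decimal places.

In odds form, posterior odds = prior odds × likelihood ratio, so prior odds = posterior odds ÷ LR.
Posterior odds = 0.219/(1−0.219) = 0.2804. LR = 0.88/0.20 = 4.4000.
Prior odds = 0.2804/4.4000 = 0.0637, so P(C) = 0.0637/(1+0.0637) ≈ 0.06.

P(C) = 0.06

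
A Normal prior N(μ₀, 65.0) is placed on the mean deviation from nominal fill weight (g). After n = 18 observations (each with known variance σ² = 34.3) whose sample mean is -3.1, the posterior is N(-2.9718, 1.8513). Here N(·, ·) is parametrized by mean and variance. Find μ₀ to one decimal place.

With known observation variance, the Normal–Normal posterior has precision τ_n = τ₀ + n/σ² and mean μ_n = (τ₀μ₀ + (n/σ²)x̄)/τ_n.
Here τ₀ = 1/65.0 = 0.015385 and τ_data = 18/34.3 = 0.524781, so τ_n = 0.540166.
Rearranging for μ₀: μ₀ = (μ_n·τ_n − τ_data·x̄)/τ₀ = (-2.9718·0.540166 − 0.524781·-3.1) / 0.015385 = 0.021556/0.015385 ≈ 1.4.

μ₀ = 1.4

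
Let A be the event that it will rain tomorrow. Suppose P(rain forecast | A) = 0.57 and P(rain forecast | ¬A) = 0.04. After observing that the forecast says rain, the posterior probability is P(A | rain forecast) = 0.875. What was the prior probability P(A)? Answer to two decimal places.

In odds form, posterior odds = prior odds × likelihood ratio, so prior odds = posterior odds ÷ LR.
Posterior odds = 0.875/(1−0.875) = 7.0000. LR = 0.57/0.04 = 14.2500.
Prior odds = 7.0000/14.2500 = 0.4912, so P(A) = 0.4912/(1+0.4912) ≈ 0.33.

P(A) = 0.33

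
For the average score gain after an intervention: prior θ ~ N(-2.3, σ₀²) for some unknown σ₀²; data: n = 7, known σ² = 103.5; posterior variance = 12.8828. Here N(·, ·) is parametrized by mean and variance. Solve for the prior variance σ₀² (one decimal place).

Posterior precision equals prior precision plus data precision: 1/σ_n² = 1/σ₀² + n/σ².
So 1/σ₀² = 1/12.8828 − 7/103.5 = 0.077623 − 0.067633 = 0.009990.
Hence σ₀² = 1/0.009990 ≈ 100.1.

σ₀² = 100.1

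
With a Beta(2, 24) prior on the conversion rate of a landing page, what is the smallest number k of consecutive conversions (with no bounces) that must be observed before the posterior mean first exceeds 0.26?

k = 7

After k conversions and 0 bounces the posterior is Beta(2+k, 24), with mean (2+k)/(2+24+k).
Set (2+k)/(26+k) > 0.26 and solve: k > (0.26·26 − 2)/(1 − 0.26) = 6.432.
The smallest integer exceeding 6.432 is 7.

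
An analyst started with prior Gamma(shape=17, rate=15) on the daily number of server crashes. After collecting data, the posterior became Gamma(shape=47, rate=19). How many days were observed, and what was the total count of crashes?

n = 4 days with total 30 crashes

Gamma–Poisson conjugacy: posterior shape = α + Σxᵢ, posterior rate = β + n.
Matching: Σxᵢ = 47 − 17 = 30 and n = 19 − 15 = 4.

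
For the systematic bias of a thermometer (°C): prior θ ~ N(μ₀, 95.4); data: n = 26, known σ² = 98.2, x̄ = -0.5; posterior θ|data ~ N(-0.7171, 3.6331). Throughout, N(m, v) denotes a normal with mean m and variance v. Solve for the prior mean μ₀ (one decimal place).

μ₀ = -6.2

With known observation variance, the Normal–Normal posterior has precision τ_n = τ₀ + n/σ² and mean μ_n = (τ₀μ₀ + (n/σ²)x̄)/τ_n.
Here τ₀ = 1/95.4 = 0.010482 and τ_data = 26/98.2 = 0.264766, so τ_n = 0.275248.
Rearranging for μ₀: μ₀ = (μ_n·τ_n − τ_data·x̄)/τ₀ = (-0.7171·0.275248 − 0.264766·-0.5) / 0.010482 = -0.064997/0.010482 ≈ -6.2.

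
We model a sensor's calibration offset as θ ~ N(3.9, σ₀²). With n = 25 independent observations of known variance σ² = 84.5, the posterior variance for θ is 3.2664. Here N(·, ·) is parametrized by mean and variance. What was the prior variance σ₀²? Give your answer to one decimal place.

σ₀² = 97.2

Posterior precision equals prior precision plus data precision: 1/σ_n² = 1/σ₀² + n/σ².
So 1/σ₀² = 1/3.2664 − 25/84.5 = 0.306147 − 0.295858 = 0.010289.
Hence σ₀² = 1/0.010289 ≈ 97.2.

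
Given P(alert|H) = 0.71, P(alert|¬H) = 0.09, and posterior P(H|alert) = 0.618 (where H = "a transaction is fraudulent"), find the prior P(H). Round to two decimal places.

Bayes' rule in odds form gives O(H|E) = O(H)·[P(E|H)/P(E|¬H)], hence O(H) = O(H|E)/LR.
Posterior odds = 0.618/(1−0.618) = 1.6178. LR = 0.71/0.09 = 7.8889.
Prior odds = 1.6178/7.8889 = 0.2051, so P(H) = 0.2051/(1+0.2051) ≈ 0.17.

P(H) = 0.17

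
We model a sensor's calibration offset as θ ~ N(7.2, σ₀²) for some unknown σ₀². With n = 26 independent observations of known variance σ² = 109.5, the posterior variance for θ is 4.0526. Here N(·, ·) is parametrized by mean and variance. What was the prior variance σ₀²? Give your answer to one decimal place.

σ₀² = 107.4

For the Normal–Normal model with known σ², precisions add: τ_n = τ₀ + n/σ².
So 1/σ₀² = 1/4.0526 − 26/109.5 = 0.246755 − 0.237443 = 0.009312.
Hence σ₀² = 1/0.009312 ≈ 107.4.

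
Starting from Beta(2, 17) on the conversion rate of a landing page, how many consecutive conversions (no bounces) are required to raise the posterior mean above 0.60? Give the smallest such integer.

After k conversions and 0 bounces the posterior is Beta(2+k, 17), with mean (2+k)/(2+17+k).
Set (2+k)/(19+k) > 0.60 and solve: k > (0.60·19 − 2)/(1 − 0.60) = 23.500.
The smallest integer exceeding 23.500 is 24, and checking k=24: (26)/(43) = 0.6047 > 0.60.

k = 24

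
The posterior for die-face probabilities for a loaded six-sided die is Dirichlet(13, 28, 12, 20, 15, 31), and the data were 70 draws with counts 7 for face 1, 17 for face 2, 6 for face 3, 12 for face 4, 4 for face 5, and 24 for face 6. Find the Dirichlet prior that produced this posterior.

For a Dirichlet(α) prior with multinomial counts c, the posterior is Dirichlet(α + c) componentwise.
Subtract each count from the matching posterior parameter: 13−7=6, 28−17=11, 12−6=6, 20−12=8, 15−4=11, 31−24=7.

Dirichlet(6, 11, 6, 8, 11, 7)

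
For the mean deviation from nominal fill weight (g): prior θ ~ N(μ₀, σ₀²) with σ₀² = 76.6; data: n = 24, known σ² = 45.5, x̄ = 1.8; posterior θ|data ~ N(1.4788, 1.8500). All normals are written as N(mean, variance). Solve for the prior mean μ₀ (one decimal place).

μ₀ = -11.5

The posterior mean is a precision-weighted average: μ_n = (τ₀μ₀ + τ_data·x̄)/(τ₀+τ_data), with τ₀=1/σ₀² and τ_data=n/σ².
Here τ₀ = 1/76.6 = 0.013055 and τ_data = 24/45.5 = 0.527473, so τ_n = 0.540528.
Rearranging for μ₀: μ₀ = (μ_n·τ_n − τ_data·x̄)/τ₀ = (1.4788·0.540528 − 0.527473·1.8) / 0.013055 = -0.150119/0.013055 ≈ -11.5.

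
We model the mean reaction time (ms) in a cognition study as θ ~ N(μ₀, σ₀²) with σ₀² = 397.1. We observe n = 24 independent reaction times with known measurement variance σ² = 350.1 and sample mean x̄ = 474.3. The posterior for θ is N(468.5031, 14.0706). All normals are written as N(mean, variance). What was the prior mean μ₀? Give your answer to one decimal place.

μ₀ = 310.7

With known observation variance, the Normal–Normal posterior has precision τ_n = τ₀ + n/σ² and mean μ_n = (τ₀μ₀ + (n/σ²)x̄)/τ_n.
Here τ₀ = 1/397.1 = 0.002518 and τ_data = 24/350.1 = 0.068552, so τ_n = 0.071070.
Rearranging for μ₀: μ₀ = (μ_n·τ_n − τ_data·x̄)/τ₀ = (468.5031·0.071070 − 0.068552·474.3) / 0.002518 = 0.782302/0.002518 ≈ 310.7.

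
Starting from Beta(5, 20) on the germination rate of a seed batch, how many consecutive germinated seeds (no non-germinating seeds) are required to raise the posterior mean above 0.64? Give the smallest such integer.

k = 31

After k germinated seeds and 0 non-germinating seeds the posterior is Beta(5+k, 20), with mean (5+k)/(5+20+k).
Set (5+k)/(25+k) > 0.64 and solve: k > (0.64·25 − 5)/(1 − 0.64) = 30.556.
The smallest integer exceeding 30.556 is 31.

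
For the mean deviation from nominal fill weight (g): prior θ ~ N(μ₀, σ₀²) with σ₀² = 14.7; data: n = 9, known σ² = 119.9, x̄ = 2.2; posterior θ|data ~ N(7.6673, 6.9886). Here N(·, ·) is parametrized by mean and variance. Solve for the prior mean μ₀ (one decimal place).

μ₀ = 13.7

With known observation variance, the Normal–Normal posterior has precision τ_n = τ₀ + n/σ² and mean μ_n = (τ₀μ₀ + (n/σ²)x̄)/τ_n.
Here τ₀ = 1/14.7 = 0.068027 and τ_data = 9/119.9 = 0.075063, so τ_n = 0.143090.
Rearranging for μ₀: μ₀ = (μ_n·τ_n − τ_data·x̄)/τ₀ = (7.6673·0.143090 − 0.075063·2.2) / 0.068027 = 0.931975/0.068027 ≈ 13.7.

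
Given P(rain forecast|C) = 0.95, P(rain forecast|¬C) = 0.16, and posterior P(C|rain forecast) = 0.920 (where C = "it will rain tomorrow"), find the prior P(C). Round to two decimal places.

P(C) = 0.66

In odds form, posterior odds = prior odds × likelihood ratio, so prior odds = posterior odds ÷ LR.
Posterior odds = 0.920/(1−0.920) = 11.5000. LR = 0.95/0.16 = 5.9375.
Prior odds = 11.5000/5.9375 = 1.9368, so P(C) = 1.9368/(1+1.9368) ≈ 0.66.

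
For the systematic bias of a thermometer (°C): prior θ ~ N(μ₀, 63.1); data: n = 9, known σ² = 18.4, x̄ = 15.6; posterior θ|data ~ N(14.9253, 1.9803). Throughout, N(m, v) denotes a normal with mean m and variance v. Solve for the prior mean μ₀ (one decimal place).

With known observation variance, the Normal–Normal posterior has precision τ_n = τ₀ + n/σ² and mean μ_n = (τ₀μ₀ + (n/σ²)x̄)/τ_n.
Here τ₀ = 1/63.1 = 0.015848 and τ_data = 9/18.4 = 0.489130, so τ_n = 0.504978.
Rearranging for μ₀: μ₀ = (μ_n·τ_n − τ_data·x̄)/τ₀ = (14.9253·0.504978 − 0.489130·15.6) / 0.015848 = -0.093480/0.015848 ≈ -5.9.

μ₀ = -5.9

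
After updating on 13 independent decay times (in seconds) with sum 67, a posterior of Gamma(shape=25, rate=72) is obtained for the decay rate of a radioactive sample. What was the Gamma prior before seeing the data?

For an exponential likelihood with a Gamma(α, β) prior on the rate, n observations with total T give posterior Gamma(α+n, β+T).
So α = 25 − 13 = 12 and β = 72 − 67 = 5.

Gamma(shape=12, rate=5)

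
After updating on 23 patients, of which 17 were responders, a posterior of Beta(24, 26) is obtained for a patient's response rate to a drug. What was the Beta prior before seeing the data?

A Beta(α, β) prior with s successes and f failures in binomial data gives a Beta(α+s, β+f) posterior.
So α = 24 − 17 = 7 and β = 26 − 6 = 20.

Beta(7, 20)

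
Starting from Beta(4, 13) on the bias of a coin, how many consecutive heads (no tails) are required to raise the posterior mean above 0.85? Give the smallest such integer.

k = 70

After k heads and 0 tails the posterior is Beta(4+k, 13), with mean (4+k)/(4+13+k).
Set (4+k)/(17+k) > 0.85 and solve: k > (0.85·17 − 4)/(1 − 0.85) = 69.667.
The smallest integer exceeding 69.667 is 70, and checking k=70: (74)/(87) = 0.8506 > 0.85.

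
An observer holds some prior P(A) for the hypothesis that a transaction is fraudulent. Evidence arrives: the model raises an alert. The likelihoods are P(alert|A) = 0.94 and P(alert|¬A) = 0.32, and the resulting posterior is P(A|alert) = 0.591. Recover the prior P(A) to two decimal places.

In odds form, posterior odds = prior odds × likelihood ratio, so prior odds = posterior odds ÷ LR.
Posterior odds = 0.591/(1−0.591) = 1.4450. LR = 0.94/0.32 = 2.9375.
Prior odds = 1.4450/2.9375 = 0.4919, so P(A) = 0.4919/(1+0.4919) ≈ 0.33.

P(A) = 0.33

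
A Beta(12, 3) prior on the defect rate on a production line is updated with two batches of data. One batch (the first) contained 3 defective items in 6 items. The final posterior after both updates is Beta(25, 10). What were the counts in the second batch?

10 defective items and 4 good items

Because Beta–binomial updating is additive in the counts, the combined data contributed (α_post−α_prior, β_post−β_prior) successes and failures.
Total across both batches: 25−12=13 defective items, 10−3=7 good items.
Subtract the first batch: 13−3=10 defective items and 7−3=4 good items.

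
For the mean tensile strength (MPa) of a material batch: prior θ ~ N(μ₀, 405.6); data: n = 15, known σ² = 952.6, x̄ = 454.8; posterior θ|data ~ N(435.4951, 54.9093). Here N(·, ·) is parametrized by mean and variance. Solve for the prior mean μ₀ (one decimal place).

With known observation variance, the Normal–Normal posterior has precision τ_n = τ₀ + n/σ² and mean μ_n = (τ₀μ₀ + (n/σ²)x̄)/τ_n.
Here τ₀ = 1/405.6 = 0.002465 and τ_data = 15/952.6 = 0.015746, so τ_n = 0.018211.
Rearranging for μ₀: μ₀ = (μ_n·τ_n − τ_data·x̄)/τ₀ = (435.4951·0.018211 − 0.015746·454.8) / 0.002465 = 0.769520/0.002465 ≈ 312.2.

μ₀ = 312.2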